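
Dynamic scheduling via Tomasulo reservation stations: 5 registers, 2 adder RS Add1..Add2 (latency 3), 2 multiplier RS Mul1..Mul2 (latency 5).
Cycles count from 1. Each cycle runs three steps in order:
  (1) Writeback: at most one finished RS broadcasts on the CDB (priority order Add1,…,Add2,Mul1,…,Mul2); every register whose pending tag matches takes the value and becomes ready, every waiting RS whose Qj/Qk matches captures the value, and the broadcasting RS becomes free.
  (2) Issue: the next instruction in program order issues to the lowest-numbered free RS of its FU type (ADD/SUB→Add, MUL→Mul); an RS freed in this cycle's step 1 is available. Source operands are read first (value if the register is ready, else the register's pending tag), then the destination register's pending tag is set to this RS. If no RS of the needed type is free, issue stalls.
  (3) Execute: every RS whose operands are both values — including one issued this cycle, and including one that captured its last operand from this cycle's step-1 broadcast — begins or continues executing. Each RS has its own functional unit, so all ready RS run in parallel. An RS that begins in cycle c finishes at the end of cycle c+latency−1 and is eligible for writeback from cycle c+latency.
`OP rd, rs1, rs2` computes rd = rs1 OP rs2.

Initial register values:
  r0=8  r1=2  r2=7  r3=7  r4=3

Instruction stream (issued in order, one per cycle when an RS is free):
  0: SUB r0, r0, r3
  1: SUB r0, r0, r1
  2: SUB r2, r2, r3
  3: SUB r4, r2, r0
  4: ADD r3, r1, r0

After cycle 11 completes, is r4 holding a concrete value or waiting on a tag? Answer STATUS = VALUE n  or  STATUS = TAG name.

  c1: issue SUB r0<-Add1  regs: r0:Add1,r1:2,r2:7,r3:7,r4:3
  c2: issue SUB r0<-Add2  regs: r0:Add2,r1:2,r2:7,r3:7,r4:3
  c3: stall  regs: r0:Add2,r1:2,r2:7,r3:7,r4:3
  c4: CDB Add1=1; issue SUB r2<-Add1  regs: r0:Add2,r1:2,r2:Add1,r3:7,r4:3
  c5: stall  regs: r0:Add2,r1:2,r2:Add1,r3:7,r4:3
  c6: stall  regs: r0:Add2,r1:2,r2:Add1,r3:7,r4:3
  c7: CDB Add1=0; issue SUB r4<-Add1  regs: r0:Add2,r1:2,r2:0,r3:7,r4:Add1
  c8: CDB Add2=-1; issue ADD r3<-Add2  regs: r0:-1,r1:2,r2:0,r3:Add2,r4:Add1
  c9: -  regs: r0:-1,r1:2,r2:0,r3:Add2,r4:Add1
  c10: -  regs: r0:-1,r1:2,r2:0,r3:Add2,r4:Add1
  c11: CDB Add1=1  regs: r0:-1,r1:2,r2:0,r3:Add2,r4:1

STATUS = VALUE 1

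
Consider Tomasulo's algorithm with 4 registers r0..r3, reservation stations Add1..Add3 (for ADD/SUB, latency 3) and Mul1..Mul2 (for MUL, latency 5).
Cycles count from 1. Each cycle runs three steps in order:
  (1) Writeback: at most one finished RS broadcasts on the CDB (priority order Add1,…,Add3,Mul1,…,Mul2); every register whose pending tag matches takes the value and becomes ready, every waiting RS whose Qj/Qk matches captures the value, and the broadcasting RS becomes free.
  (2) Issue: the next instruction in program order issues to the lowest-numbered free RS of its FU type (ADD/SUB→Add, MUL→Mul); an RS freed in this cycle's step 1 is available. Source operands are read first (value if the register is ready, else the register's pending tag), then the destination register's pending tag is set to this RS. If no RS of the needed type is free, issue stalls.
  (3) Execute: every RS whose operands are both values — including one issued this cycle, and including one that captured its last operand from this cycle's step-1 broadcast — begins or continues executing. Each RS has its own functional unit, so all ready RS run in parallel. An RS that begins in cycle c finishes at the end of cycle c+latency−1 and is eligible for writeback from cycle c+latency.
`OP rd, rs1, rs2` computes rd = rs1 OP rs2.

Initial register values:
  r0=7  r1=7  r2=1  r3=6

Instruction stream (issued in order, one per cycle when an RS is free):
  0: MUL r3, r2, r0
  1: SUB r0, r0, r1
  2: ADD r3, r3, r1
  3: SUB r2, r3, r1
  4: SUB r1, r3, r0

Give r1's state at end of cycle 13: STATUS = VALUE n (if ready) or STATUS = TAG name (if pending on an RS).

cycle 1: issue MUL r3<-Mul1 // r0:7,r1:7,r2:1,r3:Mul1
cycle 2: issue SUB r0<-Add1 // r0:Add1,r1:7,r2:1,r3:Mul1
cycle 3: issue ADD r3<-Add2 // r0:Add1,r1:7,r2:1,r3:Add2
cycle 4: issue SUB r2<-Add3 // r0:Add1,r1:7,r2:Add3,r3:Add2
cycle 5: CDB Add1=0; issue SUB r1<-Add1 // r0:0,r1:Add1,r2:Add3,r3:Add2
cycle 6: CDB Mul1=7 // r0:0,r1:Add1,r2:Add3,r3:Add2
cycle 7: - // r0:0,r1:Add1,r2:Add3,r3:Add2
cycle 8: - // r0:0,r1:Add1,r2:Add3,r3:Add2
cycle 9: CDB Add2=14 // r0:0,r1:Add1,r2:Add3,r3:14
cycle 10: - // r0:0,r1:Add1,r2:Add3,r3:14
cycle 11: - // r0:0,r1:Add1,r2:Add3,r3:14
cycle 12: CDB Add1=14 // r0:0,r1:14,r2:Add3,r3:14
cycle 13: CDB Add3=7 // r0:0,r1:14,r2:7,r3:14

STATUS = VALUE 14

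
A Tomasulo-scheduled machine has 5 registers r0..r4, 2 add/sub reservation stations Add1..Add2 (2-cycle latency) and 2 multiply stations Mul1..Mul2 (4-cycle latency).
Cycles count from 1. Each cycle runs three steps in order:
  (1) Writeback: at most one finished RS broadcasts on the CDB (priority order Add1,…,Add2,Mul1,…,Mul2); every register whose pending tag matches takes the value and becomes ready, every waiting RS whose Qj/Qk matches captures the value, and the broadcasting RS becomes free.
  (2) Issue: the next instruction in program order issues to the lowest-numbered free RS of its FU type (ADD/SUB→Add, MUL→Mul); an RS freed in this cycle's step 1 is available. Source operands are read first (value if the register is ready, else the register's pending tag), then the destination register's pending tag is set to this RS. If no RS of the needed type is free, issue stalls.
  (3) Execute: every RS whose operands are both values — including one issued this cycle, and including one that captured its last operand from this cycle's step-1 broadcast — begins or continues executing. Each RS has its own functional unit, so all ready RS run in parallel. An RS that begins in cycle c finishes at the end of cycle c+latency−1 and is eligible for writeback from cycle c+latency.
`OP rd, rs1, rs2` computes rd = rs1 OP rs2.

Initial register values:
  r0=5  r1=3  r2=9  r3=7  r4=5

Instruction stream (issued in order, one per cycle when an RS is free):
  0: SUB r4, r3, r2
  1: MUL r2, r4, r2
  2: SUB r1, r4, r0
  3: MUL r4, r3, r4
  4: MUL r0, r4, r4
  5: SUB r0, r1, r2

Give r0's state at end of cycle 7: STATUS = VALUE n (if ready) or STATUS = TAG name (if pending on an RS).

STATUS = TAG Mul1

c1: issue SUB r4<-Add1 | r0:5,r1:3,r2:9,r3:7,r4:Add1
c2: issue MUL r2<-Mul1 | r0:5,r1:3,r2:Mul1,r3:7,r4:Add1
c3: CDB Add1=-2; issue SUB r1<-Add1 | r0:5,r1:Add1,r2:Mul1,r3:7,r4:-2
c4: issue MUL r4<-Mul2 | r0:5,r1:Add1,r2:Mul1,r3:7,r4:Mul2
c5: CDB Add1=-7; stall | r0:5,r1:-7,r2:Mul1,r3:7,r4:Mul2
c6: stall | r0:5,r1:-7,r2:Mul1,r3:7,r4:Mul2
c7: CDB Mul1=-18; issue MUL r0<-Mul1 | r0:Mul1,r1:-7,r2:-18,r3:7,r4:Mul2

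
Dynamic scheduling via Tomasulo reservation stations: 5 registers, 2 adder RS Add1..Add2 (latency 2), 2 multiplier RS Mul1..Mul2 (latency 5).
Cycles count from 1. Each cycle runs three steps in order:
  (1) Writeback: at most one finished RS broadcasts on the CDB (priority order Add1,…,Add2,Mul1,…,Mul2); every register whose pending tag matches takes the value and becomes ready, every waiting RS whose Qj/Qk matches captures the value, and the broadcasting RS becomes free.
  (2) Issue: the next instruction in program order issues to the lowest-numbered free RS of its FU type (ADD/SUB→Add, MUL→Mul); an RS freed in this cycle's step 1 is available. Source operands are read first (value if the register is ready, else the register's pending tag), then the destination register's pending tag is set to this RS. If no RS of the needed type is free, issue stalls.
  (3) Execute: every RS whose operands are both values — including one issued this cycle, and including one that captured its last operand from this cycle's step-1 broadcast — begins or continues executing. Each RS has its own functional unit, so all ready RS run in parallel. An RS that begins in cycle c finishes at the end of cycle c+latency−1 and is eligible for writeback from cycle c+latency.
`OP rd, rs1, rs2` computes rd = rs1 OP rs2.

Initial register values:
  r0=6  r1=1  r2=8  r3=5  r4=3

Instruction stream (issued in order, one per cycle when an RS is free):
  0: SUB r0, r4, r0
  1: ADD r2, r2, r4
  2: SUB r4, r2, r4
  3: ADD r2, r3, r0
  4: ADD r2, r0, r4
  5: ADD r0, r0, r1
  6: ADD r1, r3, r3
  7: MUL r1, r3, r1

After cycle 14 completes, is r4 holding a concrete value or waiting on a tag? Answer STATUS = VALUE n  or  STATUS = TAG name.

STATUS = VALUE 8

  c1: issue SUB r0<-Add1  regs: r0:Add1,r1:1,r2:8,r3:5,r4:3
  c2: issue ADD r2<-Add2  regs: r0:Add1,r1:1,r2:Add2,r3:5,r4:3
  c3: CDB Add1=-3; issue SUB r4<-Add1  regs: r0:-3,r1:1,r2:Add2,r3:5,r4:Add1
  c4: CDB Add2=11; issue ADD r2<-Add2  regs: r0:-3,r1:1,r2:Add2,r3:5,r4:Add1
  c5: stall  regs: r0:-3,r1:1,r2:Add2,r3:5,r4:Add1
  c6: CDB Add1=8; issue ADD r2<-Add1  regs: r0:-3,r1:1,r2:Add1,r3:5,r4:8
  c7: CDB Add2=2; issue ADD r0<-Add2  regs: r0:Add2,r1:1,r2:Add1,r3:5,r4:8
  c8: CDB Add1=5; issue ADD r1<-Add1  regs: r0:Add2,r1:Add1,r2:5,r3:5,r4:8
  c9: CDB Add2=-2; issue MUL r1<-Mul1  regs: r0:-2,r1:Mul1,r2:5,r3:5,r4:8
  c10: CDB Add1=10  regs: r0:-2,r1:Mul1,r2:5,r3:5,r4:8
  c11: -  regs: r0:-2,r1:Mul1,r2:5,r3:5,r4:8
  c12: -  regs: r0:-2,r1:Mul1,r2:5,r3:5,r4:8
  c13: -  regs: r0:-2,r1:Mul1,r2:5,r3:5,r4:8
  c14: -  regs: r0:-2,r1:Mul1,r2:5,r3:5,r4:8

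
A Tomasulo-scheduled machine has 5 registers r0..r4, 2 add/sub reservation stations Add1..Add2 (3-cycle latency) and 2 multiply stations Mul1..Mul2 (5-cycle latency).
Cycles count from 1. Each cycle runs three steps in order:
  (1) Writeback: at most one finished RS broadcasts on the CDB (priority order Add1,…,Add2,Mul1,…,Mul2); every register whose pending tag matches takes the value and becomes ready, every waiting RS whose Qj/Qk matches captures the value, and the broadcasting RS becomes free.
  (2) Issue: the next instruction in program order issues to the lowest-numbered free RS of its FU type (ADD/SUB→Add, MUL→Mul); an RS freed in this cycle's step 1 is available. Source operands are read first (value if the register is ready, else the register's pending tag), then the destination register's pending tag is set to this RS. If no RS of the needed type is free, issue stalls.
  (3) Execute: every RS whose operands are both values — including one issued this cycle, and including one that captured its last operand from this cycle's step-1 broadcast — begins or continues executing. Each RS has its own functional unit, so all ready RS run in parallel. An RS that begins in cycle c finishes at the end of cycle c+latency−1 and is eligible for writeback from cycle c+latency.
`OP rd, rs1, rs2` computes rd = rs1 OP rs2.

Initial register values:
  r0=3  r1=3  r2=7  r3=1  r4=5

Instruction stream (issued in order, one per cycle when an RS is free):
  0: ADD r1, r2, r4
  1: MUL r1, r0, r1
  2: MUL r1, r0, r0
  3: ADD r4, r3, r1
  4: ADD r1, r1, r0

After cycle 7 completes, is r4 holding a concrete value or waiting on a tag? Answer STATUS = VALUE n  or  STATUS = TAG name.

STATUS = TAG Add1

  c1: issue ADD r1<-Add1  regs: r0:3,r1:Add1,r2:7,r3:1,r4:5
  c2: issue MUL r1<-Mul1  regs: r0:3,r1:Mul1,r2:7,r3:1,r4:5
  c3: issue MUL r1<-Mul2  regs: r0:3,r1:Mul2,r2:7,r3:1,r4:5
  c4: CDB Add1=12; issue ADD r4<-Add1  regs: r0:3,r1:Mul2,r2:7,r3:1,r4:Add1
  c5: issue ADD r1<-Add2  regs: r0:3,r1:Add2,r2:7,r3:1,r4:Add1
  c6: -  regs: r0:3,r1:Add2,r2:7,r3:1,r4:Add1
  c7: -  regs: r0:3,r1:Add2,r2:7,r3:1,r4:Add1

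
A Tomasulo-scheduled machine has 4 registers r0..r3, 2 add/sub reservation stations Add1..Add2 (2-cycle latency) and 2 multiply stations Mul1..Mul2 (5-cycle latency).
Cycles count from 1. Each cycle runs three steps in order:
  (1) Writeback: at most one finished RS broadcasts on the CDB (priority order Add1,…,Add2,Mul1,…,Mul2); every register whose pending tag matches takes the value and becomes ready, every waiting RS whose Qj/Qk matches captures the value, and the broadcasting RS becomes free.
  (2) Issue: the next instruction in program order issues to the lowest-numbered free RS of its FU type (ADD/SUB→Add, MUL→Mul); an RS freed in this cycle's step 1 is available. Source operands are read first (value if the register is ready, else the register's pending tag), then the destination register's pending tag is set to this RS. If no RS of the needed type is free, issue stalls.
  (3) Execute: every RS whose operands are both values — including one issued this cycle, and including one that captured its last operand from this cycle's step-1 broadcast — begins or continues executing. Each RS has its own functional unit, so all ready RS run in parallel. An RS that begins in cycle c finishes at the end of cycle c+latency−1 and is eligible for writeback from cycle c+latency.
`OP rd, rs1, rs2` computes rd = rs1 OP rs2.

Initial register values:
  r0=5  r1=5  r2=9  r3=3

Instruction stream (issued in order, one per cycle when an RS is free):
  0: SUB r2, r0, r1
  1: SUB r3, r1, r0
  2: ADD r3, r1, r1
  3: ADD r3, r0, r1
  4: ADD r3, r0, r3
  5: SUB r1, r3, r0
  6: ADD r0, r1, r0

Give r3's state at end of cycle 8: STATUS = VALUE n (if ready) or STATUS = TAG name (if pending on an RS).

c1: issue SUB r2<-Add1 | r0:5,r1:5,r2:Add1,r3:3
c2: issue SUB r3<-Add2 | r0:5,r1:5,r2:Add1,r3:Add2
c3: CDB Add1=0; issue ADD r3<-Add1 | r0:5,r1:5,r2:0,r3:Add1
c4: CDB Add2=0; issue ADD r3<-Add2 | r0:5,r1:5,r2:0,r3:Add2
c5: CDB Add1=10; issue ADD r3<-Add1 | r0:5,r1:5,r2:0,r3:Add1
c6: CDB Add2=10; issue SUB r1<-Add2 | r0:5,r1:Add2,r2:0,r3:Add1
c7: stall | r0:5,r1:Add2,r2:0,r3:Add1
c8: CDB Add1=15; issue ADD r0<-Add1 | r0:Add1,r1:Add2,r2:0,r3:15

STATUS = VALUE 15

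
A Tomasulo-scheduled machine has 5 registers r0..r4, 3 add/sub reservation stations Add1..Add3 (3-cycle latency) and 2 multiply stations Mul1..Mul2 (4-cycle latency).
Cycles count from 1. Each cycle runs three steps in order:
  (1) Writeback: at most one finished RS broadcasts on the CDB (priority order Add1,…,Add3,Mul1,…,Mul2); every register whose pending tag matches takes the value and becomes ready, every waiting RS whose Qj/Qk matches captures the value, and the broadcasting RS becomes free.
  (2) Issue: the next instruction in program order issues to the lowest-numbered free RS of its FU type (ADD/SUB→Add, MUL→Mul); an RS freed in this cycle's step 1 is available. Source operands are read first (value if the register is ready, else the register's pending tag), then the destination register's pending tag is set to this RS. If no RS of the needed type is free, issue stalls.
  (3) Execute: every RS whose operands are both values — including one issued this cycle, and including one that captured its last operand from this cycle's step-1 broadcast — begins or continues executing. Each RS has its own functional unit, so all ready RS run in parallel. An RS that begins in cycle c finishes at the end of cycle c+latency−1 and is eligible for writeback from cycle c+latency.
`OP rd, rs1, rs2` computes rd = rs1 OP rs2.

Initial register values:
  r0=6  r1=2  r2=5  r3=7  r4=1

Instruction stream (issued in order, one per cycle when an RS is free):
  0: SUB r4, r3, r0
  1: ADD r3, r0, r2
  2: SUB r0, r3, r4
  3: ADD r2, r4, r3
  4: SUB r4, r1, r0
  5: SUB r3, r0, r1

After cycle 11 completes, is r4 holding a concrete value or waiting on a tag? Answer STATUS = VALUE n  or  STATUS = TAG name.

STATUS = TAG Add2

  c1: issue SUB r4<-Add1  regs: r0:6,r1:2,r2:5,r3:7,r4:Add1
  c2: issue ADD r3<-Add2  regs: r0:6,r1:2,r2:5,r3:Add2,r4:Add1
  c3: issue SUB r0<-Add3  regs: r0:Add3,r1:2,r2:5,r3:Add2,r4:Add1
  c4: CDB Add1=1; issue ADD r2<-Add1  regs: r0:Add3,r1:2,r2:Add1,r3:Add2,r4:1
  c5: CDB Add2=11; issue SUB r4<-Add2  regs: r0:Add3,r1:2,r2:Add1,r3:11,r4:Add2
  c6: stall  regs: r0:Add3,r1:2,r2:Add1,r3:11,r4:Add2
  c7: stall  regs: r0:Add3,r1:2,r2:Add1,r3:11,r4:Add2
  c8: CDB Add1=12; issue SUB r3<-Add1  regs: r0:Add3,r1:2,r2:12,r3:Add1,r4:Add2
  c9: CDB Add3=10  regs: r0:10,r1:2,r2:12,r3:Add1,r4:Add2
  c10: -  regs: r0:10,r1:2,r2:12,r3:Add1,r4:Add2
  c11: -  regs: r0:10,r1:2,r2:12,r3:Add1,r4:Add2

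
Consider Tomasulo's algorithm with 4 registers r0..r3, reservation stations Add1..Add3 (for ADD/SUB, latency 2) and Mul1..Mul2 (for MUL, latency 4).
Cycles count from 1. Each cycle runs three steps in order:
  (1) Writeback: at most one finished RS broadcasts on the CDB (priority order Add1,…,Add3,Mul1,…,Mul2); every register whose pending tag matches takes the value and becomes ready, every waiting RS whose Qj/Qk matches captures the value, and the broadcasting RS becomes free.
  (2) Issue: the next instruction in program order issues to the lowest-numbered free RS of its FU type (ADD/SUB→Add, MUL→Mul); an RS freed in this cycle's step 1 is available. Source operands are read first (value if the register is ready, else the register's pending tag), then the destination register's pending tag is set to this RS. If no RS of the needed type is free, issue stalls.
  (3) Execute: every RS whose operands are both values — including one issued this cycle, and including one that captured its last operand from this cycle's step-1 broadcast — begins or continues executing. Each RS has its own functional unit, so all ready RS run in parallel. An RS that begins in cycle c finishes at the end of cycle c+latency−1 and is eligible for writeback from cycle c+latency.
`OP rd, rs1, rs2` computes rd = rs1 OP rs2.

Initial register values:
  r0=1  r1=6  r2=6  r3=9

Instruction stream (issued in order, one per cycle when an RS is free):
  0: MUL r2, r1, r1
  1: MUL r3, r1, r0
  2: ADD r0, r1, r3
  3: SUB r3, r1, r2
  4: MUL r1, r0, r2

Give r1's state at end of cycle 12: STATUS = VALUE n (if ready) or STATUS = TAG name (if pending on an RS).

STATUS = VALUE 432

cycle 1: issue MUL r2<-Mul1 // r0:1,r1:6,r2:Mul1,r3:9
cycle 2: issue MUL r3<-Mul2 // r0:1,r1:6,r2:Mul1,r3:Mul2
cycle 3: issue ADD r0<-Add1 // r0:Add1,r1:6,r2:Mul1,r3:Mul2
cycle 4: issue SUB r3<-Add2 // r0:Add1,r1:6,r2:Mul1,r3:Add2
cycle 5: CDB Mul1=36; issue MUL r1<-Mul1 // r0:Add1,r1:Mul1,r2:36,r3:Add2
cycle 6: CDB Mul2=6 // r0:Add1,r1:Mul1,r2:36,r3:Add2
cycle 7: CDB Add2=-30 // r0:Add1,r1:Mul1,r2:36,r3:-30
cycle 8: CDB Add1=12 // r0:12,r1:Mul1,r2:36,r3:-30
cycle 9: - // r0:12,r1:Mul1,r2:36,r3:-30
cycle 10: - // r0:12,r1:Mul1,r2:36,r3:-30
cycle 11: - // r0:12,r1:Mul1,r2:36,r3:-30
cycle 12: CDB Mul1=432 // r0:12,r1:432,r2:36,r3:-30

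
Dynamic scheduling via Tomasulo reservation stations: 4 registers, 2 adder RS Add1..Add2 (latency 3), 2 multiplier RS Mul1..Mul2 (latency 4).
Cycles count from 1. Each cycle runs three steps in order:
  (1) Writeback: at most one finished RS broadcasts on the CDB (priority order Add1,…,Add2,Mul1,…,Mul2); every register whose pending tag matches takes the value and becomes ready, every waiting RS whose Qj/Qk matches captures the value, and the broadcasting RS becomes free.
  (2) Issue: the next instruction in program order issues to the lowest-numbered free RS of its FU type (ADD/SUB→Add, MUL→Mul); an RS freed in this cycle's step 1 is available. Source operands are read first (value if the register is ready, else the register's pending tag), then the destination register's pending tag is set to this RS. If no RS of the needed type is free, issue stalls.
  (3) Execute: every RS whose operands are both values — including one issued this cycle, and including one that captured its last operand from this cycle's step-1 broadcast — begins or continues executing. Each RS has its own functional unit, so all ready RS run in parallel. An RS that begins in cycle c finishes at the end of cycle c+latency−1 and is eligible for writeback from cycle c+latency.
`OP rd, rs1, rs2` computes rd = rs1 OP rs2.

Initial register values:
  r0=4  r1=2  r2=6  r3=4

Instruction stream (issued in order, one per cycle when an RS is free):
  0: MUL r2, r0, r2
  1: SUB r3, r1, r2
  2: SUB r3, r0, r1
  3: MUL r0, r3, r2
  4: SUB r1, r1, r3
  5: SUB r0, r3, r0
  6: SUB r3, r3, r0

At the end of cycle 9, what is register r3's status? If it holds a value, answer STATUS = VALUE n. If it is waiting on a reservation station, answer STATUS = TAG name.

  c1: issue MUL r2<-Mul1  regs: r0:4,r1:2,r2:Mul1,r3:4
  c2: issue SUB r3<-Add1  regs: r0:4,r1:2,r2:Mul1,r3:Add1
  c3: issue SUB r3<-Add2  regs: r0:4,r1:2,r2:Mul1,r3:Add2
  c4: issue MUL r0<-Mul2  regs: r0:Mul2,r1:2,r2:Mul1,r3:Add2
  c5: CDB Mul1=24; stall  regs: r0:Mul2,r1:2,r2:24,r3:Add2
  c6: CDB Add2=2; issue SUB r1<-Add2  regs: r0:Mul2,r1:Add2,r2:24,r3:2
  c7: stall  regs: r0:Mul2,r1:Add2,r2:24,r3:2
  c8: CDB Add1=-22; issue SUB r0<-Add1  regs: r0:Add1,r1:Add2,r2:24,r3:2
  c9: CDB Add2=0; issue SUB r3<-Add2  regs: r0:Add1,r1:0,r2:24,r3:Add2

STATUS = TAG Add2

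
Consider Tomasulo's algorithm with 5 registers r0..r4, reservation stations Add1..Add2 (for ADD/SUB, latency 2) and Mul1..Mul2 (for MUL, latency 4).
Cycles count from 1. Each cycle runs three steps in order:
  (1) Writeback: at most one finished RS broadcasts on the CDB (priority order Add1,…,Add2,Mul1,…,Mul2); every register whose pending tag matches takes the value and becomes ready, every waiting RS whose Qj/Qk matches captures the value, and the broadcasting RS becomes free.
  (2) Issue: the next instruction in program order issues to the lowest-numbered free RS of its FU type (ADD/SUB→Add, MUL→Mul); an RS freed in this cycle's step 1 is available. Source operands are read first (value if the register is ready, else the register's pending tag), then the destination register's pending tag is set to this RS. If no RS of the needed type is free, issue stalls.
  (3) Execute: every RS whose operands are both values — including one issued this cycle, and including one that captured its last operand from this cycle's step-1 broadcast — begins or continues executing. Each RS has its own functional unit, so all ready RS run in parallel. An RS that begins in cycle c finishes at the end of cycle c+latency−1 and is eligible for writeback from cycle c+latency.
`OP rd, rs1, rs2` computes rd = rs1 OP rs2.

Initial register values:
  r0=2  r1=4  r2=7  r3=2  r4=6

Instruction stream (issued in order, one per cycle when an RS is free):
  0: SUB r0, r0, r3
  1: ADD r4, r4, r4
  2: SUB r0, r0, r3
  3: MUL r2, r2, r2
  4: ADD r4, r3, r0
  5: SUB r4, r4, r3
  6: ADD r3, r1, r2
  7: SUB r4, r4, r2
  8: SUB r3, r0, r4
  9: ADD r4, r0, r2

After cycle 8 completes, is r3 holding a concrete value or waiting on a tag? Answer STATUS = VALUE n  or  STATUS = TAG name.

  c1: issue SUB r0<-Add1  regs: r0:Add1,r1:4,r2:7,r3:2,r4:6
  c2: issue ADD r4<-Add2  regs: r0:Add1,r1:4,r2:7,r3:2,r4:Add2
  c3: CDB Add1=0; issue SUB r0<-Add1  regs: r0:Add1,r1:4,r2:7,r3:2,r4:Add2
  c4: CDB Add2=12; issue MUL r2<-Mul1  regs: r0:Add1,r1:4,r2:Mul1,r3:2,r4:12
  c5: CDB Add1=-2; issue ADD r4<-Add1  regs: r0:-2,r1:4,r2:Mul1,r3:2,r4:Add1
  c6: issue SUB r4<-Add2  regs: r0:-2,r1:4,r2:Mul1,r3:2,r4:Add2
  c7: CDB Add1=0; issue ADD r3<-Add1  regs: r0:-2,r1:4,r2:Mul1,r3:Add1,r4:Add2
  c8: CDB Mul1=49; stall  regs: r0:-2,r1:4,r2:49,r3:Add1,r4:Add2

STATUS = TAG Add1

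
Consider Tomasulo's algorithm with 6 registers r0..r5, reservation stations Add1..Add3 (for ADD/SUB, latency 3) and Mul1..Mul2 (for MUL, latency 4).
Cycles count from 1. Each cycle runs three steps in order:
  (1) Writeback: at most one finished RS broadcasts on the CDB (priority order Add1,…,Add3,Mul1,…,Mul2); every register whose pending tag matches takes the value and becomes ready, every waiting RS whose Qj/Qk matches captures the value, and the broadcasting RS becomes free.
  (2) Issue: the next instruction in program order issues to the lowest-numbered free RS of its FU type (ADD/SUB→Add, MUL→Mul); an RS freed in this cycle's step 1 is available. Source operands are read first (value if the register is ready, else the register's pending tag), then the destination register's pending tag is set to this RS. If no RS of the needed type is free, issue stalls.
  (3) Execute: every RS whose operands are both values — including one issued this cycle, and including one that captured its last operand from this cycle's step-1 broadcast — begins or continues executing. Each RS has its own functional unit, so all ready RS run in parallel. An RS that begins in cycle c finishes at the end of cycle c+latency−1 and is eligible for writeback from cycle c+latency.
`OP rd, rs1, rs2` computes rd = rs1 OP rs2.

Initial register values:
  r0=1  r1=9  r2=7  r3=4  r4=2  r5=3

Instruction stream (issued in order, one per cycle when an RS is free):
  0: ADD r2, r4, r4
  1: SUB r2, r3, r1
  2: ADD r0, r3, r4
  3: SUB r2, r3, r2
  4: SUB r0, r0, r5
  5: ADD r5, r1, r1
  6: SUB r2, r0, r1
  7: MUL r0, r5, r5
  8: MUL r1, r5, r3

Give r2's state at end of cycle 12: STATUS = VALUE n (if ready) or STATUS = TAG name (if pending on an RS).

  c1: issue ADD r2<-Add1  regs: r0:1,r1:9,r2:Add1,r3:4,r4:2,r5:3
  c2: issue SUB r2<-Add2  regs: r0:1,r1:9,r2:Add2,r3:4,r4:2,r5:3
  c3: issue ADD r0<-Add3  regs: r0:Add3,r1:9,r2:Add2,r3:4,r4:2,r5:3
  c4: CDB Add1=4; issue SUB r2<-Add1  regs: r0:Add3,r1:9,r2:Add1,r3:4,r4:2,r5:3
  c5: CDB Add2=-5; issue SUB r0<-Add2  regs: r0:Add2,r1:9,r2:Add1,r3:4,r4:2,r5:3
  c6: CDB Add3=6; issue ADD r5<-Add3  regs: r0:Add2,r1:9,r2:Add1,r3:4,r4:2,r5:Add3
  c7: stall  regs: r0:Add2,r1:9,r2:Add1,r3:4,r4:2,r5:Add3
  c8: CDB Add1=9; issue SUB r2<-Add1  regs: r0:Add2,r1:9,r2:Add1,r3:4,r4:2,r5:Add3
  c9: CDB Add2=3; issue MUL r0<-Mul1  regs: r0:Mul1,r1:9,r2:Add1,r3:4,r4:2,r5:Add3
  c10: CDB Add3=18; issue MUL r1<-Mul2  regs: r0:Mul1,r1:Mul2,r2:Add1,r3:4,r4:2,r5:18
  c11: -  regs: r0:Mul1,r1:Mul2,r2:Add1,r3:4,r4:2,r5:18
  c12: CDB Add1=-6  regs: r0:Mul1,r1:Mul2,r2:-6,r3:4,r4:2,r5:18

STATUS = VALUE -6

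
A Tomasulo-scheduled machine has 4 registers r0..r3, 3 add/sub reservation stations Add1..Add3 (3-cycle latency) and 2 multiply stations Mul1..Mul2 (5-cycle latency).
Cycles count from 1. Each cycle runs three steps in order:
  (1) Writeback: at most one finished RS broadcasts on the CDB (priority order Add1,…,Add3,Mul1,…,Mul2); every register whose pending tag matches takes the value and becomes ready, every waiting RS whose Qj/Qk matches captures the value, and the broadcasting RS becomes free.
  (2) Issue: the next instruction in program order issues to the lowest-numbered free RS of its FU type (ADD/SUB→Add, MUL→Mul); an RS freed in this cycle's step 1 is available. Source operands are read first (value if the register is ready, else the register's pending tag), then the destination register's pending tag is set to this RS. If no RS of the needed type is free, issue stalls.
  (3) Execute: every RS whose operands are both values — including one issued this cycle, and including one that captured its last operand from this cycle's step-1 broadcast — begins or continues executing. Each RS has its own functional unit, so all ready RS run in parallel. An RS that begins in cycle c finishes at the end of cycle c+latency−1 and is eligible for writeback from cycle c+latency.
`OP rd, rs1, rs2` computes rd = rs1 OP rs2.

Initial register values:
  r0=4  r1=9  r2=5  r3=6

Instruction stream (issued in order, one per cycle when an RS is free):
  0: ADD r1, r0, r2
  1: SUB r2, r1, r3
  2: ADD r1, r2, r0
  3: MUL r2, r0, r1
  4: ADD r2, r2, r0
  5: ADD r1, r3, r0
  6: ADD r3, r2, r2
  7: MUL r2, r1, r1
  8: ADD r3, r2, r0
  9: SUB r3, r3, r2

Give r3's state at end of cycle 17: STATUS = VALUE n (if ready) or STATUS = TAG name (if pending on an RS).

  c1: issue ADD r1<-Add1  regs: r0:4,r1:Add1,r2:5,r3:6
  c2: issue SUB r2<-Add2  regs: r0:4,r1:Add1,r2:Add2,r3:6
  c3: issue ADD r1<-Add3  regs: r0:4,r1:Add3,r2:Add2,r3:6
  c4: CDB Add1=9; issue MUL r2<-Mul1  regs: r0:4,r1:Add3,r2:Mul1,r3:6
  c5: issue ADD r2<-Add1  regs: r0:4,r1:Add3,r2:Add1,r3:6
  c6: stall  regs: r0:4,r1:Add3,r2:Add1,r3:6
  c7: CDB Add2=3; issue ADD r1<-Add2  regs: r0:4,r1:Add2,r2:Add1,r3:6
  c8: stall  regs: r0:4,r1:Add2,r2:Add1,r3:6
  c9: stall  regs: r0:4,r1:Add2,r2:Add1,r3:6
  c10: CDB Add2=10; issue ADD r3<-Add2  regs: r0:4,r1:10,r2:Add1,r3:Add2
  c11: CDB Add3=7; issue MUL r2<-Mul2  regs: r0:4,r1:10,r2:Mul2,r3:Add2
  c12: issue ADD r3<-Add3  regs: r0:4,r1:10,r2:Mul2,r3:Add3
  c13: stall  regs: r0:4,r1:10,r2:Mul2,r3:Add3
  c14: stall  regs: r0:4,r1:10,r2:Mul2,r3:Add3
  c15: stall  regs: r0:4,r1:10,r2:Mul2,r3:Add3
  c16: CDB Mul1=28; stall  regs: r0:4,r1:10,r2:Mul2,r3:Add3
  c17: CDB Mul2=100; stall  regs: r0:4,r1:10,r2:100,r3:Add3

STATUS = TAG Add3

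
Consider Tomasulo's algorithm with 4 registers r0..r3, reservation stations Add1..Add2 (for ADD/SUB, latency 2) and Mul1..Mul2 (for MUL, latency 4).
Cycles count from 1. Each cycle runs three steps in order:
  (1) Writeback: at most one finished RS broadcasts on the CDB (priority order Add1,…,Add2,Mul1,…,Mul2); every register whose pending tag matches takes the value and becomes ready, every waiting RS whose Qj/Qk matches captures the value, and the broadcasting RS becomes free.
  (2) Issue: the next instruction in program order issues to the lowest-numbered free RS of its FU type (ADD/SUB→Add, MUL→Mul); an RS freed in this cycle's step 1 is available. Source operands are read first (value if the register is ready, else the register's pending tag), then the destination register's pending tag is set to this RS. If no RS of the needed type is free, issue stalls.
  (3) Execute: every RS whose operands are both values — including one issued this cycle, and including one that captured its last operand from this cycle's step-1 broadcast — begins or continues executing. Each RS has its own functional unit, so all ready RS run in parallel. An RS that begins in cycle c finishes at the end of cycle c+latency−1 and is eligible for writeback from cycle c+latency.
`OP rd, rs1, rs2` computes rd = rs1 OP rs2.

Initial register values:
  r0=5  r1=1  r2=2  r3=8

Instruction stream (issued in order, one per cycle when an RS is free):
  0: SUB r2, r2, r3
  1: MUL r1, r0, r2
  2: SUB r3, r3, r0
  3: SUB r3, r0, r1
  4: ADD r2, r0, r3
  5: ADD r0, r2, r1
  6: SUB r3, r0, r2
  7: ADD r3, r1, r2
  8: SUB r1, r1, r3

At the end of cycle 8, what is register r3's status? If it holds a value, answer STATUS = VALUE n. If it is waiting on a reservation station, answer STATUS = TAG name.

  c1: issue SUB r2<-Add1  regs: r0:5,r1:1,r2:Add1,r3:8
  c2: issue MUL r1<-Mul1  regs: r0:5,r1:Mul1,r2:Add1,r3:8
  c3: CDB Add1=-6; issue SUB r3<-Add1  regs: r0:5,r1:Mul1,r2:-6,r3:Add1
  c4: issue SUB r3<-Add2  regs: r0:5,r1:Mul1,r2:-6,r3:Add2
  c5: CDB Add1=3; issue ADD r2<-Add1  regs: r0:5,r1:Mul1,r2:Add1,r3:Add2
  c6: stall  regs: r0:5,r1:Mul1,r2:Add1,r3:Add2
  c7: CDB Mul1=-30; stall  regs: r0:5,r1:-30,r2:Add1,r3:Add2
  c8: stall  regs: r0:5,r1:-30,r2:Add1,r3:Add2

STATUS = TAG Add2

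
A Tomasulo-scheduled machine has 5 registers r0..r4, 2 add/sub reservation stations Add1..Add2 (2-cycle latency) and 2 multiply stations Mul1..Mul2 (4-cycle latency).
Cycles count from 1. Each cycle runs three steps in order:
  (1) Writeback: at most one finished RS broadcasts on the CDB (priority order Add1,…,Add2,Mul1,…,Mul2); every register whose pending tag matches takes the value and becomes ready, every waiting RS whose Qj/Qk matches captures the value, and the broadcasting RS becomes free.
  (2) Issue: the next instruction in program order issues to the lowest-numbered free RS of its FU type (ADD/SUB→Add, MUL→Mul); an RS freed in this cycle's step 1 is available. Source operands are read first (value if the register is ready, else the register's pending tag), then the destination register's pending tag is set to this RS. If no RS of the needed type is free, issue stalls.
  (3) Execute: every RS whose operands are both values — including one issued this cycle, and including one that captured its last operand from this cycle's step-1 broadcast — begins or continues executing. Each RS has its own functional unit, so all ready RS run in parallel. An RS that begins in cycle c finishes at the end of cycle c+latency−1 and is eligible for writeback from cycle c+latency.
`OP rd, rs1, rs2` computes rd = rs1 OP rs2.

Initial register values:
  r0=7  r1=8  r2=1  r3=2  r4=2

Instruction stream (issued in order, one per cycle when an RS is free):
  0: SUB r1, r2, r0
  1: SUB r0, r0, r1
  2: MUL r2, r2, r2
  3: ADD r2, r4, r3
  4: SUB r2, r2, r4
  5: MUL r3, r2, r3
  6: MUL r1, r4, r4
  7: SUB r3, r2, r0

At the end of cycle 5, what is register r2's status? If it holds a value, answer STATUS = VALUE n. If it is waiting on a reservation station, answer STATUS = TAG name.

cycle 1: issue SUB r1<-Add1 // r0:7,r1:Add1,r2:1,r3:2,r4:2
cycle 2: issue SUB r0<-Add2 // r0:Add2,r1:Add1,r2:1,r3:2,r4:2
cycle 3: CDB Add1=-6; issue MUL r2<-Mul1 // r0:Add2,r1:-6,r2:Mul1,r3:2,r4:2
cycle 4: issue ADD r2<-Add1 // r0:Add2,r1:-6,r2:Add1,r3:2,r4:2
cycle 5: CDB Add2=13; issue SUB r2<-Add2 // r0:13,r1:-6,r2:Add2,r3:2,r4:2

STATUS = TAG Add2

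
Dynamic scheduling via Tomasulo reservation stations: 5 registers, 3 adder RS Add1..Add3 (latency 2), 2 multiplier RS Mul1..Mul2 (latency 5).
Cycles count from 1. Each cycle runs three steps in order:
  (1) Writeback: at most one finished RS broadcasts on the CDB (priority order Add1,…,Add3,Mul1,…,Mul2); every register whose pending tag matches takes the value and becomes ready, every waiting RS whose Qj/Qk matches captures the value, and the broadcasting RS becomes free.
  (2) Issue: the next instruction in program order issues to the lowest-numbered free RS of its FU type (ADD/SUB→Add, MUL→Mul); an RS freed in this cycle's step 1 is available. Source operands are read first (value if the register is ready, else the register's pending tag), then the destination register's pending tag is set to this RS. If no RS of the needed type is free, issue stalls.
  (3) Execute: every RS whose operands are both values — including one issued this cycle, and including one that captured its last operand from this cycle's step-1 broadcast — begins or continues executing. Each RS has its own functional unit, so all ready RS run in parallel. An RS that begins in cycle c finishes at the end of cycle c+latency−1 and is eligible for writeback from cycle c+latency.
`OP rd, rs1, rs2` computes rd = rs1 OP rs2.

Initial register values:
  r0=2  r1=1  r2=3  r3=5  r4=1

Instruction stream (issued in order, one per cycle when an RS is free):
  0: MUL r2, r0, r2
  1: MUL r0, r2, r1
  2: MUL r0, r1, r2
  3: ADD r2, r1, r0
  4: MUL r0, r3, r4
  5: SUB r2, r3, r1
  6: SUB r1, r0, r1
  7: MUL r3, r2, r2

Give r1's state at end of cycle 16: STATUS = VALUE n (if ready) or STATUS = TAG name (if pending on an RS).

cycle 1: issue MUL r2<-Mul1 // r0:2,r1:1,r2:Mul1,r3:5,r4:1
cycle 2: issue MUL r0<-Mul2 // r0:Mul2,r1:1,r2:Mul1,r3:5,r4:1
cycle 3: stall // r0:Mul2,r1:1,r2:Mul1,r3:5,r4:1
cycle 4: stall // r0:Mul2,r1:1,r2:Mul1,r3:5,r4:1
cycle 5: stall // r0:Mul2,r1:1,r2:Mul1,r3:5,r4:1
cycle 6: CDB Mul1=6; issue MUL r0<-Mul1 // r0:Mul1,r1:1,r2:6,r3:5,r4:1
cycle 7: issue ADD r2<-Add1 // r0:Mul1,r1:1,r2:Add1,r3:5,r4:1
cycle 8: stall // r0:Mul1,r1:1,r2:Add1,r3:5,r4:1
cycle 9: stall // r0:Mul1,r1:1,r2:Add1,r3:5,r4:1
cycle 10: stall // r0:Mul1,r1:1,r2:Add1,r3:5,r4:1
cycle 11: CDB Mul1=6; issue MUL r0<-Mul1 // r0:Mul1,r1:1,r2:Add1,r3:5,r4:1
cycle 12: CDB Mul2=6; issue SUB r2<-Add2 // r0:Mul1,r1:1,r2:Add2,r3:5,r4:1
cycle 13: CDB Add1=7; issue SUB r1<-Add1 // r0:Mul1,r1:Add1,r2:Add2,r3:5,r4:1
cycle 14: CDB Add2=4; issue MUL r3<-Mul2 // r0:Mul1,r1:Add1,r2:4,r3:Mul2,r4:1
cycle 15: - // r0:Mul1,r1:Add1,r2:4,r3:Mul2,r4:1
cycle 16: CDB Mul1=5 // r0:5,r1:Add1,r2:4,r3:Mul2,r4:1

STATUS = TAG Add1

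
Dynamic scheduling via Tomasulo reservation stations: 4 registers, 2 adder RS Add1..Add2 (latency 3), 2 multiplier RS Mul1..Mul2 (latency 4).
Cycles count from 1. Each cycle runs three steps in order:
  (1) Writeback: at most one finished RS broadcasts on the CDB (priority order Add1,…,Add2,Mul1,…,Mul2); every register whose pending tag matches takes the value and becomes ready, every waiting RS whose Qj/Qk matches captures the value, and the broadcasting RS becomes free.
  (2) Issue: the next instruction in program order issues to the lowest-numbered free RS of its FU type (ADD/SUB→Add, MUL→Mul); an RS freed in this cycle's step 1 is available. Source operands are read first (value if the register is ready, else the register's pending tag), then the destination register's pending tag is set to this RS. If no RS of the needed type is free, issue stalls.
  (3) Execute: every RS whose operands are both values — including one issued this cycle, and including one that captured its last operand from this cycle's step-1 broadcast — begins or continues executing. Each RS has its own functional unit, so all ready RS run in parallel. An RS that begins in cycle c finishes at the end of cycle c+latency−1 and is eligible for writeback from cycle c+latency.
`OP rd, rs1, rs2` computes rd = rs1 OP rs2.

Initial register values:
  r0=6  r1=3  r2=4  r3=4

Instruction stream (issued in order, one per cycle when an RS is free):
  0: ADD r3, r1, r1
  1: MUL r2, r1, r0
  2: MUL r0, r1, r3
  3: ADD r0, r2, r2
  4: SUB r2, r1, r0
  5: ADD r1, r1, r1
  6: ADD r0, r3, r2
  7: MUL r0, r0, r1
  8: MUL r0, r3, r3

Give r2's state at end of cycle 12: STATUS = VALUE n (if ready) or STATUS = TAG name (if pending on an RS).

cycle 1: issue ADD r3<-Add1 // r0:6,r1:3,r2:4,r3:Add1
cycle 2: issue MUL r2<-Mul1 // r0:6,r1:3,r2:Mul1,r3:Add1
cycle 3: issue MUL r0<-Mul2 // r0:Mul2,r1:3,r2:Mul1,r3:Add1
cycle 4: CDB Add1=6; issue ADD r0<-Add1 // r0:Add1,r1:3,r2:Mul1,r3:6
cycle 5: issue SUB r2<-Add2 // r0:Add1,r1:3,r2:Add2,r3:6
cycle 6: CDB Mul1=18; stall // r0:Add1,r1:3,r2:Add2,r3:6
cycle 7: stall // r0:Add1,r1:3,r2:Add2,r3:6
cycle 8: CDB Mul2=18; stall // r0:Add1,r1:3,r2:Add2,r3:6
cycle 9: CDB Add1=36; issue ADD r1<-Add1 // r0:36,r1:Add1,r2:Add2,r3:6
cycle 10: stall // r0:36,r1:Add1,r2:Add2,r3:6
cycle 11: stall // r0:36,r1:Add1,r2:Add2,r3:6
cycle 12: CDB Add1=6; issue ADD r0<-Add1 // r0:Add1,r1:6,r2:Add2,r3:6

STATUS = TAG Add2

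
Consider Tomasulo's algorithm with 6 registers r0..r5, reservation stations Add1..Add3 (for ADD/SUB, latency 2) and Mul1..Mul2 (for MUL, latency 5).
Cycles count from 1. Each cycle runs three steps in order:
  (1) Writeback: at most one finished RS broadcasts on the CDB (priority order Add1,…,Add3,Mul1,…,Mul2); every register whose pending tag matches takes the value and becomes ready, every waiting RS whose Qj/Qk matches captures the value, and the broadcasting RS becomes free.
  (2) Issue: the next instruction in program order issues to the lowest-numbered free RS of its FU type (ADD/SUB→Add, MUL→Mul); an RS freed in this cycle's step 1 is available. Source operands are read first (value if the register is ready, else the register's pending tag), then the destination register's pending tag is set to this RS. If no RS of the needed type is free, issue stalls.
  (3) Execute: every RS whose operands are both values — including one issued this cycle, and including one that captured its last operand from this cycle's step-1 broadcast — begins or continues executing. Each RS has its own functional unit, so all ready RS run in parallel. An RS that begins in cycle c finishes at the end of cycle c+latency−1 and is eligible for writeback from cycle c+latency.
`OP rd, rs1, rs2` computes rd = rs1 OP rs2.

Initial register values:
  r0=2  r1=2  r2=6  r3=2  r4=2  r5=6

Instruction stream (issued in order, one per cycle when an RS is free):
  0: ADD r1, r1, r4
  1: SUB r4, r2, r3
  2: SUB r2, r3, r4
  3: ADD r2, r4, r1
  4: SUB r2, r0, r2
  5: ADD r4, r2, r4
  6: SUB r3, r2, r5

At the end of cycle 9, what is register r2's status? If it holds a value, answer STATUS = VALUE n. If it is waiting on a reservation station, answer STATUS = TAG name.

STATUS = VALUE -6

cycle 1: issue ADD r1<-Add1 // r0:2,r1:Add1,r2:6,r3:2,r4:2,r5:6
cycle 2: issue SUB r4<-Add2 // r0:2,r1:Add1,r2:6,r3:2,r4:Add2,r5:6
cycle 3: CDB Add1=4; issue SUB r2<-Add1 // r0:2,r1:4,r2:Add1,r3:2,r4:Add2,r5:6
cycle 4: CDB Add2=4; issue ADD r2<-Add2 // r0:2,r1:4,r2:Add2,r3:2,r4:4,r5:6
cycle 5: issue SUB r2<-Add3 // r0:2,r1:4,r2:Add3,r3:2,r4:4,r5:6
cycle 6: CDB Add1=-2; issue ADD r4<-Add1 // r0:2,r1:4,r2:Add3,r3:2,r4:Add1,r5:6
cycle 7: CDB Add2=8; issue SUB r3<-Add2 // r0:2,r1:4,r2:Add3,r3:Add2,r4:Add1,r5:6
cycle 8: - // r0:2,r1:4,r2:Add3,r3:Add2,r4:Add1,r5:6
cycle 9: CDB Add3=-6 // r0:2,r1:4,r2:-6,r3:Add2,r4:Add1,r5:6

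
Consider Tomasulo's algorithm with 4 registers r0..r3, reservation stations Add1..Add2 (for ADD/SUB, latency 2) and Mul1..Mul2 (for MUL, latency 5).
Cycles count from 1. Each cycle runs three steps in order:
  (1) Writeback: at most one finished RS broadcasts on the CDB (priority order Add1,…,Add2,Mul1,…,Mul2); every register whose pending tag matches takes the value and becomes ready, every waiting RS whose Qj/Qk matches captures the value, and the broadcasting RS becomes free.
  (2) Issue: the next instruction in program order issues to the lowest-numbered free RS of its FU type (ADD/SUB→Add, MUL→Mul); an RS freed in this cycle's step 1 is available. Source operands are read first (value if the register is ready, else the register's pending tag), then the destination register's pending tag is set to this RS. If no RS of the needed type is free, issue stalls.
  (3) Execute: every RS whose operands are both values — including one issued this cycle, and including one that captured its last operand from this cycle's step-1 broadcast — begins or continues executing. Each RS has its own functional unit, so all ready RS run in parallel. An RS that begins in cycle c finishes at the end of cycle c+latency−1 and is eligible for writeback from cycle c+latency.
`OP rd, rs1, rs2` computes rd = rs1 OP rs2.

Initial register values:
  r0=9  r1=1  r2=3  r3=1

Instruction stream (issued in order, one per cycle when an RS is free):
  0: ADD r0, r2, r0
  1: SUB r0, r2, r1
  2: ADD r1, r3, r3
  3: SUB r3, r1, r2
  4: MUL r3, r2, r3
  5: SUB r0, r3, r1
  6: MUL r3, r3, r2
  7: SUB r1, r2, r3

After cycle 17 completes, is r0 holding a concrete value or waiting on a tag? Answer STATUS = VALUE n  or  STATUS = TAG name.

  c1: issue ADD r0<-Add1  regs: r0:Add1,r1:1,r2:3,r3:1
  c2: issue SUB r0<-Add2  regs: r0:Add2,r1:1,r2:3,r3:1
  c3: CDB Add1=12; issue ADD r1<-Add1  regs: r0:Add2,r1:Add1,r2:3,r3:1
  c4: CDB Add2=2; issue SUB r3<-Add2  regs: r0:2,r1:Add1,r2:3,r3:Add2
  c5: CDB Add1=2; issue MUL r3<-Mul1  regs: r0:2,r1:2,r2:3,r3:Mul1
  c6: issue SUB r0<-Add1  regs: r0:Add1,r1:2,r2:3,r3:Mul1
  c7: CDB Add2=-1; issue MUL r3<-Mul2  regs: r0:Add1,r1:2,r2:3,r3:Mul2
  c8: issue SUB r1<-Add2  regs: r0:Add1,r1:Add2,r2:3,r3:Mul2
  c9: -  regs: r0:Add1,r1:Add2,r2:3,r3:Mul2
  c10: -  regs: r0:Add1,r1:Add2,r2:3,r3:Mul2
  c11: -  regs: r0:Add1,r1:Add2,r2:3,r3:Mul2
  c12: CDB Mul1=-3  regs: r0:Add1,r1:Add2,r2:3,r3:Mul2
  c13: -  regs: r0:Add1,r1:Add2,r2:3,r3:Mul2
  c14: CDB Add1=-5  regs: r0:-5,r1:Add2,r2:3,r3:Mul2
  c15: -  regs: r0:-5,r1:Add2,r2:3,r3:Mul2
  c16: -  regs: r0:-5,r1:Add2,r2:3,r3:Mul2
  c17: CDB Mul2=-9  regs: r0:-5,r1:Add2,r2:3,r3:-9

STATUS = VALUE -5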